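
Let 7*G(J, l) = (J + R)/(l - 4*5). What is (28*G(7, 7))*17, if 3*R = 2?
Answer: -1564/39 ≈ -40.103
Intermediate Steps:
R = ⅔ (R = (⅓)*2 = ⅔ ≈ 0.66667)
G(J, l) = (⅔ + J)/(7*(-20 + l)) (G(J, l) = ((J + ⅔)/(l - 4*5))/7 = ((⅔ + J)/(l - 20))/7 = ((⅔ + J)/(-20 + l))/7 = (⅔ + J)/(7*(-20 + l)))
(28*G(7, 7))*17 = (28*((2 + 3*7)/(21*(-20 + 7))))*17 = (28*((1/21)*(2 + 21)/(-13)))*17 = (28*((1/21)*(-1/13)*23))*17 = (28*(-23/273))*17 = -92/39*17 = -1564/39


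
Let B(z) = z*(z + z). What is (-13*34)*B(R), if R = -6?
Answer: -31824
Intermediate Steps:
B(z) = 2*z² (B(z) = z*(2*z) = 2*z²)
(-13*34)*B(R) = (-13*34)*(2*(-6)²) = -884*36 = -442*72 = -31824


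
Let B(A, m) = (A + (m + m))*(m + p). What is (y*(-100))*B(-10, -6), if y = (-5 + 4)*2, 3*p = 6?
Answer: 17600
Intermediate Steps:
p = 2 (p = (1/3)*6 = 2)
B(A, m) = (2 + m)*(A + 2*m) (B(A, m) = (A + (m + m))*(m + 2) = (A + 2*m)*(2 + m) = (2 + m)*(A + 2*m))
y = -2 (y = -1*2 = -2)
(y*(-100))*B(-10, -6) = (-2*(-100))*(2*(-10) + 2*(-6)**2 + 4*(-6) - 10*(-6)) = 200*(-20 + 2*36 - 24 + 60) = 200*(-20 + 72 - 24 + 60) = 200*88 = 17600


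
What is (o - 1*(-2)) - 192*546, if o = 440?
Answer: -104390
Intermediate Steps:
(o - 1*(-2)) - 192*546 = (440 - 1*(-2)) - 192*546 = (440 + 2) - 104832 = 442 - 104832 = -104390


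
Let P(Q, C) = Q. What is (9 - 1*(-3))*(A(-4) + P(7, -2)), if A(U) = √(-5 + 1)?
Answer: 84 + 24*I ≈ 84.0 + 24.0*I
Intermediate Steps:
A(U) = 2*I (A(U) = √(-4) = 2*I)
(9 - 1*(-3))*(A(-4) + P(7, -2)) = (9 - 1*(-3))*(2*I + 7) = (9 + 3)*(7 + 2*I) = 12*(7 + 2*I) = 84 + 24*I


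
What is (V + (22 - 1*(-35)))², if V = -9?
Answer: 2304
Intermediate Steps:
(V + (22 - 1*(-35)))² = (-9 + (22 - 1*(-35)))² = (-9 + (22 + 35))² = (-9 + 57)² = 48² = 2304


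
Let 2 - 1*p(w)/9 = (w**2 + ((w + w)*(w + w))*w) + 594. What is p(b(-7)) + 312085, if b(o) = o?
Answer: 318664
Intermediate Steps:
p(w) = -5328 - 36*w**3 - 9*w**2 (p(w) = 18 - 9*((w**2 + ((w + w)*(w + w))*w) + 594) = 18 - 9*((w**2 + ((2*w)*(2*w))*w) + 594) = 18 - 9*((w**2 + (4*w**2)*w) + 594) = 18 - 9*((w**2 + 4*w**3) + 594) = 18 - 9*(594 + w**2 + 4*w**3) = 18 + (-5346 - 36*w**3 - 9*w**2) = -5328 - 36*w**3 - 9*w**2)
p(b(-7)) + 312085 = (-5328 - 36*(-7)**3 - 9*(-7)**2) + 312085 = (-5328 - 36*(-343) - 9*49) + 312085 = (-5328 + 12348 - 441) + 312085 = 6579 + 312085 = 318664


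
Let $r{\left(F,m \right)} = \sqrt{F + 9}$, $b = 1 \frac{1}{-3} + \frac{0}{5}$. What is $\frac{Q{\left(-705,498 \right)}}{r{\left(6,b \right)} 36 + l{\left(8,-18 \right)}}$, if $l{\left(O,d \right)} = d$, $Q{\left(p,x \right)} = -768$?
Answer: $- \frac{128}{177} - \frac{256 \sqrt{15}}{177} \approx -6.3248$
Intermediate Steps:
$b = - \frac{1}{3}$ ($b = 1 \left(- \frac{1}{3}\right) + 0 \cdot \frac{1}{5} = - \frac{1}{3} + 0 = - \frac{1}{3} \approx -0.33333$)
$r{\left(F,m \right)} = \sqrt{9 + F}$
$\frac{Q{\left(-705,498 \right)}}{r{\left(6,b \right)} 36 + l{\left(8,-18 \right)}} = - \frac{768}{\sqrt{9 + 6} \cdot 36 - 18} = - \frac{768}{\sqrt{15} \cdot 36 - 18} = - \frac{768}{36 \sqrt{15} - 18} = - \frac{768}{-18 + 36 \sqrt{15}}$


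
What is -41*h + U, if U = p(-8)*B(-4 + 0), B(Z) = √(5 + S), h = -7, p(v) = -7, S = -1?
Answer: 273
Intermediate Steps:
B(Z) = 2 (B(Z) = √(5 - 1) = √4 = 2)
U = -14 (U = -7*2 = -14)
-41*h + U = -41*(-7) - 14 = 287 - 14 = 273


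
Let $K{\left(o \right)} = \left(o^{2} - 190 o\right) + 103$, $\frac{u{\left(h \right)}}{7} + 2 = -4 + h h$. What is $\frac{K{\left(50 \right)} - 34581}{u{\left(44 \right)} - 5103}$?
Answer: $- \frac{41478}{8407} \approx -4.9337$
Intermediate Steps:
$u{\left(h \right)} = -42 + 7 h^{2}$ ($u{\left(h \right)} = -14 + 7 \left(-4 + h h\right) = -14 + 7 \left(-4 + h^{2}\right) = -14 + \left(-28 + 7 h^{2}\right) = -42 + 7 h^{2}$)
$K{\left(o \right)} = 103 + o^{2} - 190 o$
$\frac{K{\left(50 \right)} - 34581}{u{\left(44 \right)} - 5103} = \frac{\left(103 + 50^{2} - 9500\right) - 34581}{\left(-42 + 7 \cdot 44^{2}\right) - 5103} = \frac{\left(103 + 2500 - 9500\right) - 34581}{\left(-42 + 7 \cdot 1936\right) - 5103} = \frac{-6897 - 34581}{\left(-42 + 13552\right) - 5103} = - \frac{41478}{13510 - 5103} = - \frac{41478}{8407}$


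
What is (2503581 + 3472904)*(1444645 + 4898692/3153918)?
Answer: 13615319644158567985/1576959 ≈ 8.6339e+12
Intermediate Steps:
(2503581 + 3472904)*(1444645 + 4898692/3153918) = 5976485*(1444645 + 4898692*(1/3153918)) = 5976485*(1444645 + 2449346/1576959) = 5976485*(2278148383901/1576959) = 13615319644158567985/1576959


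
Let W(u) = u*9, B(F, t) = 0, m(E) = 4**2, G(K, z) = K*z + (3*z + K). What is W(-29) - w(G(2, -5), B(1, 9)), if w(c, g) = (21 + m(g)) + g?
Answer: -298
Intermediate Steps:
G(K, z) = K + 3*z + K*z (G(K, z) = K*z + (K + 3*z) = K + 3*z + K*z)
m(E) = 16
w(c, g) = 37 + g (w(c, g) = (21 + 16) + g = 37 + g)
W(u) = 9*u
W(-29) - w(G(2, -5), B(1, 9)) = 9*(-29) - (37 + 0) = -261 - 1*37 = -261 - 37 = -298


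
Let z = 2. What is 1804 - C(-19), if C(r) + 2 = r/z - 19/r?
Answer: 3629/2 ≈ 1814.5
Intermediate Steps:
C(r) = -2 + r/2 - 19/r (C(r) = -2 + (r/2 - 19/r) = -2 + r/2 - 19/r)
1804 - C(-19) = 1804 - (-2 + (1/2)*(-19) - 19/(-19)) = 1804 - (-2 - 19/2 - 19*(-1/19)) = 1804 - (-2 - 19/2 + 1) = 1804 - 1*(-21/2) = 1804 + 21/2 = 3629/2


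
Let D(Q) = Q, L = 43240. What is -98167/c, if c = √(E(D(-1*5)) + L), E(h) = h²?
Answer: -98167*√43265/43265 ≈ -471.95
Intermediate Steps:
c = √43265 (c = √((-1*5)² + 43240) = √((-5)² + 43240) = √(25 + 43240) = √43265 ≈ 208.00)
-98167/c = -98167*√43265/43265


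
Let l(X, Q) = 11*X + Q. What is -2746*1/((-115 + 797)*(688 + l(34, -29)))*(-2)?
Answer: 2746/352253 ≈ 0.0077955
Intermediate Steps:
l(X, Q) = Q + 11*X
-2746*1/((-115 + 797)*(688 + l(34, -29)))*(-2) = -2746*1/((-115 + 797)*(688 + (-29 + 11*34)))*(-2) = -2746*1/(682*(688 + (-29 + 374)))*(-2) = -2746*1/(682*(688 + 345))*(-2) = -2746/(1033*682)*(-2) = -2746/704506*(-2) = -2746*1/704506*(-2) = -1373/352253*(-2) = 2746/352253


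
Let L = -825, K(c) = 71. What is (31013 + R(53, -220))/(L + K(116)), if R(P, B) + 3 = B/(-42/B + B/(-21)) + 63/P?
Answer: -40472840513/984703642 ≈ -41.102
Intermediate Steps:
R(P, B) = -3 + 63/P + B/(-42/B - B/21) (R(P, B) = -3 + (B/(-42/B + B/(-21)) + 63/P) = -3 + (B/(-42/B + B*(-1/21)) + 63/P) = -3 + (B/(-42/B - B/21) + 63/P) = -3 + (63/P + B/(-42/B - B/21)) = -3 + 63/P + B/(-42/B - B/21))
(31013 + R(53, -220))/(L + K(116)) = (31013 + 3*(18522 - 882*53 + 21*(-220)² - 8*53*(-220)²)/(53*(882 + (-220)²)))/(-825 + 71) = (31013 + 3*(1/53)*(18522 - 46746 + 21*48400 - 8*53*48400)/(882 + 48400))/(-754) = (31013 + 3*(1/53)*(18522 - 46746 + 1016400 - 20521600)/49282)*(-1/754) = (31013 + 3*(1/53)*(1/49282)*(-19533424))*(-1/754) = (31013 - 29300136/1305973)*(-1/754) = (40472840513/1305973)*(-1/754) = -40472840513/984703642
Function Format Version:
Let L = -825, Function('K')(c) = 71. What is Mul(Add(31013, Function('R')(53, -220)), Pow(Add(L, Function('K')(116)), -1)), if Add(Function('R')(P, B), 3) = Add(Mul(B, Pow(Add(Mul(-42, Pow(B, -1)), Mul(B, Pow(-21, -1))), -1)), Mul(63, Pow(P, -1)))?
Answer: Rational(-40472840513, 984703642) ≈ -41.102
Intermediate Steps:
Function('R')(P, B) = Add(-3, Mul(63, Pow(P, -1)), Mul(B, Pow(Add(Mul(-42, Pow(B, -1)), Mul(Rational(-1, 21), B)), -1))) (Function('R')(P, B) = Add(-3, Add(Mul(B, Pow(Add(Mul(-42, Pow(B, -1)), Mul(B, Pow(-21, -1))), -1)), Mul(63, Pow(P, -1)))) = Add(-3, Add(Mul(B, Pow(Add(Mul(-42, Pow(B, -1)), Mul(B, Rational(-1, 21))), -1)), Mul(63, Pow(P, -1)))) = Add(-3, Add(Mul(B, Pow(Add(Mul(-42, Pow(B, -1)), Mul(Rational(-1, 21), B)), -1)), Mul(63, Pow(P, -1)))) = Add(-3, Add(Mul(63, Pow(P, -1)), Mul(B, Pow(Add(Mul(-42, Pow(B, -1)), Mul(Rational(-1, 21), B)), -1)))) = Add(-3, Mul(63, Pow(P, -1)), Mul(B, Pow(Add(Mul(-42, Pow(B, -1)), Mul(Rational(-1, 21), B)), -1))))
Mul(Add(31013, Function('R')(53, -220)), Pow(Add(L, Function('K')(116)), -1)) = Mul(Add(31013, Mul(3, Pow(53, -1), Pow(Add(882, Pow(-220, 2)), -1), Add(18522, Mul(-882, 53), Mul(21, Pow(-220, 2)), Mul(-8, 53, Pow(-220, 2))))), Pow(Add(-825, 71), -1)) = Mul(Add(31013, Mul(3, Rational(1, 53), Pow(Add(882, 48400), -1), Add(18522, -46746, Mul(21, 48400), Mul(-8, 53, 48400)))), Pow(-754, -1)) = Mul(Add(31013, Mul(3, Rational(1, 53), Pow(49282, -1), Add(18522, -46746, 1016400, -20521600))), Rational(-1, 754)) = Mul(Add(31013, Mul(3, Rational(1, 53), Rational(1, 49282), -19533424)), Rational(-1, 754)) = Mul(Add(31013, Rational(-29300136, 1305973)), Rational(-1, 754)) = Mul(Rational(40472840513, 1305973), Rational(-1, 754)) = Rational(-40472840513, 984703642)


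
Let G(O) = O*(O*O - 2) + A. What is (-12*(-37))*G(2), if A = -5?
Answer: -444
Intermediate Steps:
G(O) = -5 + O*(-2 + O²) (G(O) = O*(O*O - 2) - 5 = O*(O² - 2) - 5 = O*(-2 + O²) - 5 = -5 + O*(-2 + O²))
(-12*(-37))*G(2) = (-12*(-37))*(-5 + 2³ - 2*2) = 444*(-5 + 8 - 4) = 444*(-1) = -444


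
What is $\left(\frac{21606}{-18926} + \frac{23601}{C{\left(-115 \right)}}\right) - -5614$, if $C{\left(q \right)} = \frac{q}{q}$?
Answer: $\frac{276450742}{9463} \approx 29214.0$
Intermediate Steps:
$C{\left(q \right)} = 1$
$\left(\frac{21606}{-18926} + \frac{23601}{C{\left(-115 \right)}}\right) - -5614 = \left(\frac{21606}{-18926} + \frac{23601}{1}\right) - -5614 = \left(21606 \left(- \frac{1}{18926}\right) + 23601 \cdot 1\right) + 5614 = \left(- \frac{10803}{9463} + 23601\right) + 5614 = \frac{223325460}{9463} + 5614 = \frac{276450742}{9463}$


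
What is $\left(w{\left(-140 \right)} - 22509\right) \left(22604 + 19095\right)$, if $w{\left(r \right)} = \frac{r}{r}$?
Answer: $-938561092$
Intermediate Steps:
$w{\left(r \right)} = 1$
$\left(w{\left(-140 \right)} - 22509\right) \left(22604 + 19095\right) = \left(1 - 22509\right) \left(22604 + 19095\right) = \left(-22508\right) 41699 = -938561092$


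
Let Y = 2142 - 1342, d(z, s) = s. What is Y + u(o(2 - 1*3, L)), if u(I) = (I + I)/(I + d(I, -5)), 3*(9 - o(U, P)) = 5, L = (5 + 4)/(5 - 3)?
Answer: 5644/7 ≈ 806.29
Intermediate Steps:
L = 9/2 ≈ 4.5000
o(U, P) = 22/3 (o(U, P) = 9 - ⅓*5 = 9 - 5/3 = 22/3)
Y = 800
u(I) = 2*I/(-5 + I) (u(I) = (I + I)/(I - 5) = (2*I)/(-5 + I) = 2*I/(-5 + I))
Y + u(o(2 - 1*3, L)) = 800 + 2*(22/3)/(-5 + 22/3) = 800 + 2*(22/3)/(7/3) = 800 + 2*(22/3)*(3/7) = 800 + 44/7 = 5644/7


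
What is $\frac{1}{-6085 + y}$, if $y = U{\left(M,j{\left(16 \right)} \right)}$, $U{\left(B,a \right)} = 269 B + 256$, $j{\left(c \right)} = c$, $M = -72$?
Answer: $- \frac{1}{25197} \approx -3.9687 \cdot 10^{-5}$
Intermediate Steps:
$U{\left(B,a \right)} = 256 + 269 B$
$y = -19112$ ($y = 256 + 269 \left(-72\right) = 256 - 19368 = -19112$)
$\frac{1}{-6085 + y} = \frac{1}{-6085 - 19112} = \frac{1}{-25197} = - \frac{1}{25197}$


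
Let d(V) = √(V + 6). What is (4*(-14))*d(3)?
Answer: -168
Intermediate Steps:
d(V) = √(6 + V)
(4*(-14))*d(3) = (4*(-14))*√(6 + 3) = -56*√9 = -56*3 = -168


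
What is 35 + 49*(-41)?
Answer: -1974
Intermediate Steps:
35 + 49*(-41) = 35 - 2009 = -1974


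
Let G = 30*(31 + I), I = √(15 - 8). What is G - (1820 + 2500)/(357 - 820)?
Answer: 434910/463 + 30*√7 ≈ 1018.7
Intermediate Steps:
I = √7 ≈ 2.6458
G = 930 + 30*√7 (G = 30*(31 + √7) = 930 + 30*√7 ≈ 1009.4)
G - (1820 + 2500)/(357 - 820) = (930 + 30*√7) - (1820 + 2500)/(357 - 820) = (930 + 30*√7) - 4320/(-463) = (930 + 30*√7) - 4320*(-1)/463 = (930 + 30*√7) - 1*(-4320/463) = (930 + 30*√7) + 4320/463 = 434910/463 + 30*√7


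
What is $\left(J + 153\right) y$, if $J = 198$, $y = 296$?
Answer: $103896$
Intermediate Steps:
$\left(J + 153\right) y = \left(198 + 153\right) 296 = 351 \cdot 296 = 103896$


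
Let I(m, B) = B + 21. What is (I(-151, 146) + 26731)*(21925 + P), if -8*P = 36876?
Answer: 465752319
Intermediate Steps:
P = -9219/2 (P = -⅛*36876 = -9219/2 ≈ -4609.5)
I(m, B) = 21 + B
(I(-151, 146) + 26731)*(21925 + P) = ((21 + 146) + 26731)*(21925 - 9219/2) = (167 + 26731)*(34631/2) = 26898*(34631/2) = 465752319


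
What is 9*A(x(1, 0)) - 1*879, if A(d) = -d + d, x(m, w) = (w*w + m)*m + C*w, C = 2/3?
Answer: -879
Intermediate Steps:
C = 2/3 (C = 2*(1/3) = 2/3 ≈ 0.66667)
x(m, w) = 2*w/3 + m*(m + w**2) (x(m, w) = (w*w + m)*m + 2*w/3 = (w**2 + m)*m + 2*w/3 = (m + w**2)*m + 2*w/3 = m*(m + w**2) + 2*w/3 = 2*w/3 + m*(m + w**2))
A(d) = 0
9*A(x(1, 0)) - 1*879 = 9*0 - 1*879 = 0 - 879 = -879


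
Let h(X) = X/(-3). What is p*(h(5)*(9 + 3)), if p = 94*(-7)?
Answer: 13160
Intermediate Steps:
h(X) = -X/3 (h(X) = X*(-⅓) = -X/3)
p = -658
p*(h(5)*(9 + 3)) = -658*(-⅓*5)*(9 + 3) = -(-3290)*12/3 = -658*(-20) = 13160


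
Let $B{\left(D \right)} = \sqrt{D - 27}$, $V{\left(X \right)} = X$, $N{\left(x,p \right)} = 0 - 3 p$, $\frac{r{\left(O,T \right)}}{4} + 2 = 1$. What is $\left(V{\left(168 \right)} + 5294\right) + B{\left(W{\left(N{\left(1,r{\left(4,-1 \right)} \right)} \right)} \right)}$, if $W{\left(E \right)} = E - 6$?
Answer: $5462 + i \sqrt{21} \approx 5462.0 + 4.5826 i$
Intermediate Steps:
$r{\left(O,T \right)} = -4$ ($r{\left(O,T \right)} = -8 + 4 \cdot 1 = -8 + 4 = -4$)
$N{\left(x,p \right)} = - 3 p$
$W{\left(E \right)} = -6 + E$
$B{\left(D \right)} = \sqrt{-27 + D}$
$\left(V{\left(168 \right)} + 5294\right) + B{\left(W{\left(N{\left(1,r{\left(4,-1 \right)} \right)} \right)} \right)} = \left(168 + 5294\right) + \sqrt{-27 - -6} = 5462 + \sqrt{-27 + \left(-6 + 12\right)} = 5462 + \sqrt{-27 + 6} = 5462 + \sqrt{-21} = 5462 + i \sqrt{21}$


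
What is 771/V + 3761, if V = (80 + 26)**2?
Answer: 42259367/11236 ≈ 3761.1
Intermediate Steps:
V = 11236 (V = 106**2 = 11236)
771/V + 3761 = 771/11236 + 3761 = 42259367/11236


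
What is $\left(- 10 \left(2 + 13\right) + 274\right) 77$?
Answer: $9548$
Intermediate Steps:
$\left(- 10 \left(2 + 13\right) + 274\right) 77 = \left(\left(-10\right) 15 + 274\right) 77 = \left(-150 + 274\right) 77 = 124 \cdot 77 = 9548$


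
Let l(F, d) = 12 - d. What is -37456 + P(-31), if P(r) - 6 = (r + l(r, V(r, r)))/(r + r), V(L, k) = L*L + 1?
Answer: -2320919/62 ≈ -37434.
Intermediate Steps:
V(L, k) = 1 + L² (V(L, k) = L² + 1 = 1 + L²)
P(r) = 6 + (11 + r - r²)/(2*r) (P(r) = 6 + (r + (12 - (1 + r²)))/(r + r) = 6 + (r + (12 + (-1 - r²)))/((2*r)) = 6 + (r + (11 - r²))*(1/(2*r)) = 6 + (11 + r - r²)*(1/(2*r)) = 6 + (11 + r - r²)/(2*r))
-37456 + P(-31) = -37456 + (½)*(11 - 1*(-31)² + 13*(-31))/(-31) = -37456 + (½)*(-1/31)*(11 - 1*961 - 403) = -37456 + (½)*(-1/31)*(11 - 961 - 403) = -37456 + (½)*(-1/31)*(-1353) = -37456 + 1353/62 = -2320919/62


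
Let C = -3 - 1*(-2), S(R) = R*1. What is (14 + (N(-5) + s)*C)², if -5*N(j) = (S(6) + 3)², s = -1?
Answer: 24336/25 ≈ 973.44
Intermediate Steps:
S(R) = R
C = -1 (C = -3 + 2 = -1)
N(j) = -81/5 (N(j) = -(6 + 3)²/5 = -⅕*9² = -⅕*81 = -81/5)
(14 + (N(-5) + s)*C)² = (14 + (-81/5 - 1)*(-1))² = (14 - 86/5*(-1))² = (14 + 86/5)² = (156/5)² = 24336/25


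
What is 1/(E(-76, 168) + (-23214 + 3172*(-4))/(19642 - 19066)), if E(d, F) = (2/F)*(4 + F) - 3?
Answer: -2016/127577 ≈ -0.015802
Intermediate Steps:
E(d, F) = -3 + 2*(4 + F)/F (E(d, F) = 2*(4 + F)/F - 3 = -3 + 2*(4 + F)/F)
1/(E(-76, 168) + (-23214 + 3172*(-4))/(19642 - 19066)) = 1/((8 - 1*168)/168 + (-23214 + 3172*(-4))/(19642 - 19066)) = 1/((8 - 168)/168 + (-23214 - 12688)/576) = 1/((1/168)*(-160) - 35902*1/576) = 1/(-20/21 - 17951/288) = 1/(-127577/2016) = -2016/127577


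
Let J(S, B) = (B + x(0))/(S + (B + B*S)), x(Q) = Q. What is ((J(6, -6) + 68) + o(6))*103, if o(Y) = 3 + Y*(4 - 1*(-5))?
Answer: 77353/6 ≈ 12892.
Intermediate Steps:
J(S, B) = B/(B + S + B*S) (J(S, B) = (B + 0)/(S + (B + B*S)) = B/(B + S + B*S))
o(Y) = 3 + 9*Y (o(Y) = 3 + Y*(4 + 5) = 3 + Y*9 = 3 + 9*Y)
((J(6, -6) + 68) + o(6))*103 = ((-6/(-6 + 6 - 6*6) + 68) + (3 + 9*6))*103 = ((-6/(-6 + 6 - 36) + 68) + (3 + 54))*103 = ((-6/(-36) + 68) + 57)*103 = ((-6*(-1/36) + 68) + 57)*103 = ((1/6 + 68) + 57)*103 = (409/6 + 57)*103 = (751/6)*103 = 77353/6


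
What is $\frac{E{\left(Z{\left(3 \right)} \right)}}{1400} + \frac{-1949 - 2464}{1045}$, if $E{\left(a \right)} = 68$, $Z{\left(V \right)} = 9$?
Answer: $- \frac{305357}{73150} \approx -4.1744$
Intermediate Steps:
$\frac{E{\left(Z{\left(3 \right)} \right)}}{1400} + \frac{-1949 - 2464}{1045} = \frac{68}{1400} + \frac{-1949 - 2464}{1045} = 68 \cdot \frac{1}{1400} + \left(-1949 - 2464\right) \frac{1}{1045} = \frac{17}{350} - \frac{4413}{1045} = - \frac{305357}{73150}$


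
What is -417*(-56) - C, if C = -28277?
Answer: 51629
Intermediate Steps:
-417*(-56) - C = -417*(-56) - 1*(-28277) = 23352 + 28277 = 51629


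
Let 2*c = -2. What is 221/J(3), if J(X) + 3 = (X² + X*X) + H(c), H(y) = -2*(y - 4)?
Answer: 221/25 ≈ 8.8400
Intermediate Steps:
c = -1 (c = (½)*(-2) = -1)
H(y) = 8 - 2*y (H(y) = -2*(-4 + y) = 8 - 2*y)
J(X) = 7 + 2*X² (J(X) = -3 + ((X² + X*X) + (8 - 2*(-1))) = -3 + ((X² + X²) + (8 + 2)) = -3 + (2*X² + 10) = -3 + (10 + 2*X²) = 7 + 2*X²)
221/J(3) = 221/(7 + 2*3²) = 221/(7 + 2*9) = 221/(7 + 18) = 221/25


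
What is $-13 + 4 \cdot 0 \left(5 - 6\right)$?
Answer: $-13$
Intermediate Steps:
$-13 + 4 \cdot 0 \left(5 - 6\right) = -13 + 4 \cdot 0 \left(-1\right) = -13 + 4 \cdot 0 = -13 + 0 = -13$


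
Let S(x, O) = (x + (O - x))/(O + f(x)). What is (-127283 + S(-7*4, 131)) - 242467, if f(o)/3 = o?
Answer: -17378119/47 ≈ -3.6975e+5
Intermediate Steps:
f(o) = 3*o
S(x, O) = O/(O + 3*x) (S(x, O) = (x + (O - x))/(O + 3*x) = O/(O + 3*x))
(-127283 + S(-7*4, 131)) - 242467 = (-127283 + 131/(131 + 3*(-7*4))) - 242467 = (-127283 + 131/(131 + 3*(-28))) - 242467 = (-127283 + 131/(131 - 84)) - 242467 = (-127283 + 131/47) - 242467 = -5982170/47 - 242467 = -17378119/47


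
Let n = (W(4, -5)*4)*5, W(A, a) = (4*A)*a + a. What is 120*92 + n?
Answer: 9340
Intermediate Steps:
W(A, a) = a + 4*A*a (W(A, a) = 4*A*a + a = a + 4*A*a)
n = -1700 (n = (-5*(1 + 4*4)*4)*5 = (-5*(1 + 16)*4)*5 = (-5*17*4)*5 = -85*4*5 = -340*5 = -1700)
120*92 + n = 120*92 - 1700 = 11040 - 1700 = 9340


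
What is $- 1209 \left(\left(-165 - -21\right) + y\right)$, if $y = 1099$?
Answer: $-1154595$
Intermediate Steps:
$- 1209 \left(\left(-165 - -21\right) + y\right) = - 1209 \left(\left(-165 - -21\right) + 1099\right) = - 1209 \left(\left(-165 + 21\right) + 1099\right) = - 1209 \left(-144 + 1099\right) = \left(-1209\right) 955 = -1154595$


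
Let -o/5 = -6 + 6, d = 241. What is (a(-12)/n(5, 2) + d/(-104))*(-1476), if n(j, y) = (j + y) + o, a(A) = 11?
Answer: 200367/182 ≈ 1100.9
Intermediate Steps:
o = 0 (o = -5*(-6 + 6) = -5*0 = 0)
n(j, y) = j + y (n(j, y) = (j + y) + 0 = j + y)
(a(-12)/n(5, 2) + d/(-104))*(-1476) = (11/(5 + 2) + 241/(-104))*(-1476) = (11/7 + 241*(-1/104))*(-1476) = (11*(1/7) - 241/104)*(-1476) = (11/7 - 241/104)*(-1476) = -543/728*(-1476) = 200367/182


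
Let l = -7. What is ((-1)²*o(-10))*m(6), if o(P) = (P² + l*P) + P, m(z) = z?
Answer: 960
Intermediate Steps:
o(P) = P² - 6*P (o(P) = (P² - 7*P) + P = P² - 6*P)
((-1)²*o(-10))*m(6) = ((-1)²*(-10*(-6 - 10)))*6 = (1*(-10*(-16)))*6 = (1*160)*6 = 160*6 = 960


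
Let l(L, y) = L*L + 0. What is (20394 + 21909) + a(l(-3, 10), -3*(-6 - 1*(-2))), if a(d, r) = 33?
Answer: 42336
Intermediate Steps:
l(L, y) = L² (l(L, y) = L² + 0 = L²)
(20394 + 21909) + a(l(-3, 10), -3*(-6 - 1*(-2))) = (20394 + 21909) + 33 = 42303 + 33 = 42336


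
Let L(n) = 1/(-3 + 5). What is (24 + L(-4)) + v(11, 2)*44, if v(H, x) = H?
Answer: 1017/2 ≈ 508.50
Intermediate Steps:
L(n) = ½ (L(n) = 1/2 = ½)
(24 + L(-4)) + v(11, 2)*44 = (24 + ½) + 11*44 = 49/2 + 484 = 1017/2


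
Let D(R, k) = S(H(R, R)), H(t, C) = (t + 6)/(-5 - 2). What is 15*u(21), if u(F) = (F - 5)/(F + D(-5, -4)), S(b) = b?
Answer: 840/73 ≈ 11.507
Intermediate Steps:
H(t, C) = -6/7 - t/7 (H(t, C) = (6 + t)/(-7) = (6 + t)*(-⅐) = -6/7 - t/7)
D(R, k) = -6/7 - R/7
u(F) = (-5 + F)/(-⅐ + F) (u(F) = (F - 5)/(F + (-6/7 - ⅐*(-5))) = (-5 + F)/(F + (-6/7 + 5/7)) = (-5 + F)/(F - ⅐) = (-5 + F)/(-⅐ + F))
15*u(21) = 15*(7*(-5 + 21)/(-1 + 7*21)) = 15*(7*16/(-1 + 147)) = 15*(7*16/146) = 15*(7*(1/146)*16) = 15*(56/73) = 840/73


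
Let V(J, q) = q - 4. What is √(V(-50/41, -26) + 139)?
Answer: √109 ≈ 10.440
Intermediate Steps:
V(J, q) = -4 + q
√(V(-50/41, -26) + 139) = √((-4 - 26) + 139) = √(-30 + 139) = √109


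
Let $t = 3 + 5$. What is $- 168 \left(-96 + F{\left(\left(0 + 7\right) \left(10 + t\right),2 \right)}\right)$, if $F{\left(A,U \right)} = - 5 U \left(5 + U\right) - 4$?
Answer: $28560$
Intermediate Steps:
$t = 8$
$F{\left(A,U \right)} = -4 - 5 U \left(5 + U\right)$ ($F{\left(A,U \right)} = - 5 U \left(5 + U\right) - 4 = -4 - 5 U \left(5 + U\right)$)
$- 168 \left(-96 + F{\left(\left(0 + 7\right) \left(10 + t\right),2 \right)}\right) = - 168 \left(-96 - \left(54 + 20\right)\right) = - 168 \left(-96 - 74\right) = \left(-168\right) \left(-170\right) = 28560$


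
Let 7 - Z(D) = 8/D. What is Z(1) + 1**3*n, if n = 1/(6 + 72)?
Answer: -77/78 ≈ -0.98718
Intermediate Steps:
n = 1/78 ≈ 0.012821
Z(D) = 7 - 8/D
Z(1) + 1**3*n = (7 - 8/1) + 1**3*(1/78) = (7 - 8*1) + 1*(1/78) = (7 - 8) + 1/78 = -1 + 1/78 = -77/78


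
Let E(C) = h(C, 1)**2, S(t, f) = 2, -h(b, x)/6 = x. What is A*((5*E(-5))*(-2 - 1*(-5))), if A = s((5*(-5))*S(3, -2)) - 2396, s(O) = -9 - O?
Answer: -1271700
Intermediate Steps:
h(b, x) = -6*x
E(C) = 36 (E(C) = (-6*1)**2 = (-6)**2 = 36)
A = -2355 (A = (-9 - 5*(-5)*2) - 2396 = (-9 - (-25)*2) - 2396 = (-9 - 1*(-50)) - 2396 = (-9 + 50) - 2396 = 41 - 2396 = -2355)
A*((5*E(-5))*(-2 - 1*(-5))) = -2355*5*36*(-2 - 1*(-5)) = -423900*(-2 + 5) = -423900*3 = -2355*540 = -1271700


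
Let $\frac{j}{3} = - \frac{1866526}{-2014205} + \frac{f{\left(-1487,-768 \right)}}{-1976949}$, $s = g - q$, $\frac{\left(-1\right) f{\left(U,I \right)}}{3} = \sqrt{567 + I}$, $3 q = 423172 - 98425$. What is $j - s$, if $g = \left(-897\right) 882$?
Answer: $\frac{1811587619193}{2014205} + \frac{i \sqrt{201}}{219661} \approx 8.9941 \cdot 10^{5} + 6.4542 \cdot 10^{-5} i$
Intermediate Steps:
$q = 108249$ ($q = \frac{423172 - 98425}{3} = \frac{1}{3} \cdot 324747 = 108249$)
$g = -791154$
$f{\left(U,I \right)} = - 3 \sqrt{567 + I}$
$s = -899403$ ($s = -791154 - 108249 = -899403$)
$j = \frac{5599578}{2014205} + \frac{i \sqrt{201}}{219661}$ ($j = 3 \left(- \frac{1866526}{-2014205} + \frac{\left(-3\right) \sqrt{567 - 768}}{-1976949}\right) = 3 \left(\left(-1866526\right) \left(- \frac{1}{2014205}\right) + - 3 \sqrt{-201} \left(- \frac{1}{1976949}\right)\right) = 3 \left(\frac{1866526}{2014205} + - 3 i \sqrt{201} \left(- \frac{1}{1976949}\right)\right) = 3 \left(\frac{1866526}{2014205} + \frac{i \sqrt{201}}{658983}\right) = \frac{5599578}{2014205} + \frac{i \sqrt{201}}{219661} \approx 2.78 + 6.4542 \cdot 10^{-5} i$)
$j - s = \left(\frac{5599578}{2014205} + \frac{i \sqrt{201}}{219661}\right) - -899403 = \left(\frac{5599578}{2014205} + \frac{i \sqrt{201}}{219661}\right) + 899403 = \frac{1811587619193}{2014205} + \frac{i \sqrt{201}}{219661}$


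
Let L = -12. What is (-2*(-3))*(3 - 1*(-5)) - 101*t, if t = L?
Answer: 1260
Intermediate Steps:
t = -12
(-2*(-3))*(3 - 1*(-5)) - 101*t = (-2*(-3))*(3 - 1*(-5)) - 101*(-12) = 6*(3 + 5) + 1212 = 6*8 + 1212 = 48 + 1212 = 1260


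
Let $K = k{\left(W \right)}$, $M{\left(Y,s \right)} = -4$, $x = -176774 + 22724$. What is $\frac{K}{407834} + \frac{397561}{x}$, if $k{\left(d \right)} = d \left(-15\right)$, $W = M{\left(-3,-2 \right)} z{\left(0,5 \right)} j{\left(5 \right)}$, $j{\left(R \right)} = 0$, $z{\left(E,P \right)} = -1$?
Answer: $- \frac{397561}{154050} \approx -2.5807$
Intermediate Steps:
$x = -154050$
$W = 0$ ($W = \left(-4\right) \left(-1\right) 0 = 4 \cdot 0 = 0$)
$k{\left(d \right)} = - 15 d$
$K = 0$ ($K = \left(-15\right) 0 = 0$)
$\frac{K}{407834} + \frac{397561}{x} = \frac{0}{407834} + \frac{397561}{-154050} = 0 \cdot \frac{1}{407834} + 397561 \left(- \frac{1}{154050}\right) = 0 - \frac{397561}{154050} = - \frac{397561}{154050}$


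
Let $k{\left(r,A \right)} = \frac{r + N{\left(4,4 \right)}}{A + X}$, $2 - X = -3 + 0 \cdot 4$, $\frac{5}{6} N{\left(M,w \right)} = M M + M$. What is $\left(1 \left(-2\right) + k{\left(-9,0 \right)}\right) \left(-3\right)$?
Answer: $-3$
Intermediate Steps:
$N{\left(M,w \right)} = \frac{6 M}{5} + \frac{6 M^{2}}{5}$ ($N{\left(M,w \right)} = \frac{6 \left(M M + M\right)}{5} = \frac{6 \left(M^{2} + M\right)}{5} = \frac{6 \left(M + M^{2}\right)}{5} = \frac{6 M}{5} + \frac{6 M^{2}}{5}$)
$X = 5$ ($X = 2 - \left(-3 + 0 \cdot 4\right) = 2 - \left(-3 + 0\right) = 2 - -3 = 2 + 3 = 5$)
$k{\left(r,A \right)} = \frac{24 + r}{5 + A}$ ($k{\left(r,A \right)} = \frac{r + \frac{6}{5} \cdot 4 \left(1 + 4\right)}{A + 5} = \frac{r + \frac{6}{5} \cdot 4 \cdot 5}{5 + A} = \frac{r + 24}{5 + A} = \frac{24 + r}{5 + A}$)
$\left(1 \left(-2\right) + k{\left(-9,0 \right)}\right) \left(-3\right) = \left(1 \left(-2\right) + \frac{24 - 9}{5 + 0}\right) \left(-3\right) = \left(-2 + \frac{1}{5} \cdot 15\right) \left(-3\right) = \left(-2 + 3\right) \left(-3\right) = 1 \left(-3\right) = -3$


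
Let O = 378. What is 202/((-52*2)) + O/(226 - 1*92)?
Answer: 3061/3484 ≈ 0.87859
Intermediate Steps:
202/((-52*2)) + O/(226 - 1*92) = 202/((-52*2)) + 378/(226 - 1*92) = 202/(-104) + 378/(226 - 92) = 202*(-1/104) + 378/134 = -101/52 + 378*(1/134) = -101/52 + 189/67 = 3061/3484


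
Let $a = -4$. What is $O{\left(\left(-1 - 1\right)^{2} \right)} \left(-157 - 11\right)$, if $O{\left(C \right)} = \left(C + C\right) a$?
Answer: $5376$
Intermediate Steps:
$O{\left(C \right)} = - 8 C$ ($O{\left(C \right)} = \left(C + C\right) \left(-4\right) = 2 C \left(-4\right) = - 8 C$)
$O{\left(\left(-1 - 1\right)^{2} \right)} \left(-157 - 11\right) = - 8 \left(-1 - 1\right)^{2} \left(-157 - 11\right) = - 8 \left(-2\right)^{2} \left(-168\right) = \left(-8\right) 4 \left(-168\right) = \left(-32\right) \left(-168\right) = 5376$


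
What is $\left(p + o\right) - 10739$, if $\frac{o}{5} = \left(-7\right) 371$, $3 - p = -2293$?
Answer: $-21428$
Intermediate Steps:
$p = 2296$ ($p = 3 - -2293 = 3 + 2293 = 2296$)
$o = -12985$ ($o = 5 \left(\left(-7\right) 371\right) = 5 \left(-2597\right) = -12985$)
$\left(p + o\right) - 10739 = \left(2296 - 12985\right) - 10739 = -10689 - 10739 = -21428$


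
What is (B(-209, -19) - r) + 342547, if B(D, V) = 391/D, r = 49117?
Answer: 61326479/209 ≈ 2.9343e+5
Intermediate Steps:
(B(-209, -19) - r) + 342547 = (391/(-209) - 1*49117) + 342547 = (391*(-1/209) - 49117) + 342547 = (-391/209 - 49117) + 342547 = -10265844/209 + 342547 = 61326479/209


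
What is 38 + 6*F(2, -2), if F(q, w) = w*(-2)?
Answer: 62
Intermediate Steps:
F(q, w) = -2*w
38 + 6*F(2, -2) = 38 + 6*(-2*(-2)) = 38 + 6*4 = 38 + 24 = 62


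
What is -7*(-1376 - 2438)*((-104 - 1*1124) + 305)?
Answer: -24642254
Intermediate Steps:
-7*(-1376 - 2438)*((-104 - 1*1124) + 305) = -(-26698)*((-104 - 1124) + 305) = -(-26698)*(-1228 + 305) = -(-26698)*(-923) = -7*3520322 = -24642254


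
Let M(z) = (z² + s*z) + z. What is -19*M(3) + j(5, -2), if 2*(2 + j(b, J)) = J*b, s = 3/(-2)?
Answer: -299/2 ≈ -149.50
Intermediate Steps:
s = -3/2 (s = 3*(-½) = -3/2 ≈ -1.5000)
M(z) = z² - z/2 (M(z) = (z² - 3*z/2) + z = z² - z/2)
j(b, J) = -2 + J*b/2 (j(b, J) = -2 + (J*b)/2 = -2 + J*b/2)
-19*M(3) + j(5, -2) = -57*(-½ + 3) + (-2 + (½)*(-2)*5) = -57*5/2 + (-2 - 5) = -19*15/2 - 7 = -285/2 - 7 = -299/2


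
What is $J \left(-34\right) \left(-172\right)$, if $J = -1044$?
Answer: $-6105312$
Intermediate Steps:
$J \left(-34\right) \left(-172\right) = \left(-1044\right) \left(-34\right) \left(-172\right) = 35496 \left(-172\right) = -6105312$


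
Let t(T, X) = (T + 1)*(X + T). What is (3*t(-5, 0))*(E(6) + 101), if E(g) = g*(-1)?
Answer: 5700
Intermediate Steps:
E(g) = -g
t(T, X) = (1 + T)*(T + X)
(3*t(-5, 0))*(E(6) + 101) = (3*(-5 + 0 + (-5)**2 - 5*0))*(-1*6 + 101) = (3*(-5 + 0 + 25 + 0))*(-6 + 101) = (3*20)*95 = 60*95 = 5700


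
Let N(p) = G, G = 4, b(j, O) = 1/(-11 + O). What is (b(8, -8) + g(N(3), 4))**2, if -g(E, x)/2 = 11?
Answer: 175561/361 ≈ 486.32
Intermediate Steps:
N(p) = 4
g(E, x) = -22 (g(E, x) = -2*11 = -22)
(b(8, -8) + g(N(3), 4))**2 = (1/(-11 - 8) - 22)**2 = (1/(-19) - 22)**2 = (-1/19 - 22)**2 = (-419/19)**2 = 175561/361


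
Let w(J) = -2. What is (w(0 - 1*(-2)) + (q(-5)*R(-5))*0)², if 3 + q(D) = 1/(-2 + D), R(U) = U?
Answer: 4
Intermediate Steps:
q(D) = -3 + 1/(-2 + D)
(w(0 - 1*(-2)) + (q(-5)*R(-5))*0)² = (-2 + (((7 - 3*(-5))/(-2 - 5))*(-5))*0)² = (-2 + (((7 + 15)/(-7))*(-5))*0)² = (-2 + (-⅐*22*(-5))*0)² = (-2 - 22/7*(-5)*0)² = (-2 + (110/7)*0)² = (-2 + 0)² = (-2)² = 4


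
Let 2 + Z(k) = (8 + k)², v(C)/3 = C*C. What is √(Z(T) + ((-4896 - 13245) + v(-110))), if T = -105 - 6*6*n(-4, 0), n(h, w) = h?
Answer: √20366 ≈ 142.71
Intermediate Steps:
v(C) = 3*C² (v(C) = 3*(C*C) = 3*C²)
T = 39 (T = -105 - 6*6*(-4) = -105 - 36*(-4) = -105 - 1*(-144) = -105 + 144 = 39)
Z(k) = -2 + (8 + k)²
√(Z(T) + ((-4896 - 13245) + v(-110))) = √((-2 + (8 + 39)²) + ((-4896 - 13245) + 3*(-110)²)) = √((-2 + 47²) + (-18141 + 3*12100)) = √((-2 + 2209) + (-18141 + 36300)) = √(2207 + 18159) = √20366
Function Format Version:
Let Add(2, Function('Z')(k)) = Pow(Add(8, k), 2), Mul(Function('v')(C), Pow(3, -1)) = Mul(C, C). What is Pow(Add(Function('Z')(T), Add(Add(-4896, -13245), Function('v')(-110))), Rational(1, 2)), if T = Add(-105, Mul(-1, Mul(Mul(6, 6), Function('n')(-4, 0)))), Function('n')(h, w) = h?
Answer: Pow(20366, Rational(1, 2)) ≈ 142.71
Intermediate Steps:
Function('v')(C) = Mul(3, Pow(C, 2)) (Function('v')(C) = Mul(3, Mul(C, C)) = Mul(3, Pow(C, 2)))
T = 39 (T = Add(-105, Mul(-1, Mul(Mul(6, 6), -4))) = Add(-105, Mul(-1, Mul(36, -4))) = Add(-105, Mul(-1, -144)) = Add(-105, 144) = 39)
Function('Z')(k) = Add(-2, Pow(Add(8, k), 2))
Pow(Add(Function('Z')(T), Add(Add(-4896, -13245), Function('v')(-110))), Rational(1, 2)) = Pow(Add(Add(-2, Pow(Add(8, 39), 2)), Add(Add(-4896, -13245), Mul(3, Pow(-110, 2)))), Rational(1, 2)) = Pow(Add(Add(-2, Pow(47, 2)), Add(-18141, Mul(3, 12100))), Rational(1, 2)) = Pow(Add(Add(-2, 2209), Add(-18141, 36300)), Rational(1, 2)) = Pow(Add(2207, 18159), Rational(1, 2)) = Pow(20366, Rational(1, 2))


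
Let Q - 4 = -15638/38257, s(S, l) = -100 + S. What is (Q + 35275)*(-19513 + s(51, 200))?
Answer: -26401913257530/38257 ≈ -6.9012e+8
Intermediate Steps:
Q = 137390/38257 (Q = 4 - 15638/38257 = 137390/38257 ≈ 3.5912)
(Q + 35275)*(-19513 + s(51, 200)) = (137390/38257 + 35275)*(-19513 + (-100 + 51)) = 1349653065*(-19513 - 49)/38257 = (1349653065/38257)*(-19562) = -26401913257530/38257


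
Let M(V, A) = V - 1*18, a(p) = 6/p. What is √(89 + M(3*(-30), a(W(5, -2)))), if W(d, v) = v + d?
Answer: I*√19 ≈ 4.3589*I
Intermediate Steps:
W(d, v) = d + v
M(V, A) = -18 + V (M(V, A) = V - 18 = -18 + V)
√(89 + M(3*(-30), a(W(5, -2)))) = √(89 + (-18 + 3*(-30))) = √(89 + (-18 - 90)) = √(89 - 108) = √(-19) = I*√19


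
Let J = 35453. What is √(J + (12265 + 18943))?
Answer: √66661 ≈ 258.19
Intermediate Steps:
√(J + (12265 + 18943)) = √(35453 + (12265 + 18943)) = √(35453 + 31208) = √66661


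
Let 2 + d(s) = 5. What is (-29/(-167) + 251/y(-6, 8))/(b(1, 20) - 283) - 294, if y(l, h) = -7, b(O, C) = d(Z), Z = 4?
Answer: -48095183/163660 ≈ -293.87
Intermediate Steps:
d(s) = 3 (d(s) = -2 + 5 = 3)
b(O, C) = 3
(-29/(-167) + 251/y(-6, 8))/(b(1, 20) - 283) - 294 = (-29/(-167) + 251/(-7))/(3 - 283) - 294 = (-29*(-1/167) + 251*(-⅐))/(-280) - 294 = (29/167 - 251/7)*(-1/280) - 294 = -41714/1169*(-1/280) - 294 = 20857/163660 - 294 = -48095183/163660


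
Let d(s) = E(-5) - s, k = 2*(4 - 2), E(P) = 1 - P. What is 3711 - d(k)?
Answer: 3709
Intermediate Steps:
k = 4 (k = 2*2 = 4)
d(s) = 6 - s (d(s) = (1 - 1*(-5)) - s = (1 + 5) - s = 6 - s)
3711 - d(k) = 3711 - (6 - 1*4) = 3711 - (6 - 4) = 3711 - 1*2 = 3711 - 2 = 3709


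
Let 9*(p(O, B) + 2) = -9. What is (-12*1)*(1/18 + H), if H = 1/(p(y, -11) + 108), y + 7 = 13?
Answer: -82/105 ≈ -0.78095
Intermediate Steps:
y = 6 (y = -7 + 13 = 6)
p(O, B) = -3 (p(O, B) = -2 + (1/9)*(-9) = -2 - 1 = -3)
H = 1/105 (H = 1/(-3 + 108) = 1/105 ≈ 0.0095238)
(-12*1)*(1/18 + H) = (-12*1)*(1/18 + 1/105) = -12*(1/18 + 1/105) = -12*41/630 = -82/105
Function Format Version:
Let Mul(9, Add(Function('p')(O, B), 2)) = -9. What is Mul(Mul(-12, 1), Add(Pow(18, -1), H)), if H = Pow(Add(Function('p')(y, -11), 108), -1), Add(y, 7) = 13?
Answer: Rational(-82, 105) ≈ -0.78095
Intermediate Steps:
y = 6 (y = Add(-7, 13) = 6)
Function('p')(O, B) = -3 (Function('p')(O, B) = Add(-2, Mul(Rational(1, 9), -9)) = Add(-2, -1) = -3)
H = Rational(1, 105) (H = Pow(Add(-3, 108), -1) = Pow(105, -1) = Rational(1, 105) ≈ 0.0095238)
Mul(Mul(-12, 1), Add(Pow(18, -1), H)) = Mul(Mul(-12, 1), Add(Pow(18, -1), Rational(1, 105))) = Mul(-12, Add(Rational(1, 18), Rational(1, 105))) = Mul(-12, Rational(41, 630)) = Rational(-82, 105)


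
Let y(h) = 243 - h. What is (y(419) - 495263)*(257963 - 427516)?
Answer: 84003168767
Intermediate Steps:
(y(419) - 495263)*(257963 - 427516) = ((243 - 1*419) - 495263)*(257963 - 427516) = ((243 - 419) - 495263)*(-169553) = (-176 - 495263)*(-169553) = -495439*(-169553) = 84003168767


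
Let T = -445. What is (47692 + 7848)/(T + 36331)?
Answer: 27770/17943 ≈ 1.5477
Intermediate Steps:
(47692 + 7848)/(T + 36331) = (47692 + 7848)/(-445 + 36331) = 55540/35886 = 55540*(1/35886) = 27770/17943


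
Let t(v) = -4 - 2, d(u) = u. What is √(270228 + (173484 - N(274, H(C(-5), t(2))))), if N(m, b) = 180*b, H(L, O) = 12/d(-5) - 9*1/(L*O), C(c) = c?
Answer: √444198 ≈ 666.48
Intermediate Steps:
t(v) = -6
H(L, O) = -12/5 - 9/(L*O) (H(L, O) = 12/(-5) - 9*1/(L*O) = 12*(-⅕) - 9/(L*O) = -12/5 - 9/(L*O))
√(270228 + (173484 - N(274, H(C(-5), t(2))))) = √(270228 + (173484 - 180*(-12/5 - 9/(-5*(-6))))) = √(270228 + (173484 - 180*(-12/5 - 9*(-⅕)*(-⅙)))) = √(270228 + (173484 - 180*(-12/5 - 3/10))) = √(270228 + (173484 - 180*(-27)/10)) = √(270228 + (173484 - 1*(-486))) = √(270228 + (173484 + 486)) = √(270228 + 173970) = √444198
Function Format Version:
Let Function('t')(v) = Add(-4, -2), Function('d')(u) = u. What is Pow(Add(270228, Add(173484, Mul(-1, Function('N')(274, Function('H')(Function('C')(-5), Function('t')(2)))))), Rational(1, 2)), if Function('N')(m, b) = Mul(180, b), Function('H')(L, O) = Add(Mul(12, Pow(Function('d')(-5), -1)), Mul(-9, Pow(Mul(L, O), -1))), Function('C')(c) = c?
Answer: Pow(444198, Rational(1, 2)) ≈ 666.48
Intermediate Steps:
Function('t')(v) = -6
Function('H')(L, O) = Add(Rational(-12, 5), Mul(-9, Pow(L, -1), Pow(O, -1))) (Function('H')(L, O) = Add(Mul(12, Pow(-5, -1)), Mul(-9, Pow(Mul(L, O), -1))) = Add(Mul(12, Rational(-1, 5)), Mul(-9, Mul(Pow(L, -1), Pow(O, -1)))) = Add(Rational(-12, 5), Mul(-9, Pow(L, -1), Pow(O, -1))))
Pow(Add(270228, Add(173484, Mul(-1, Function('N')(274, Function('H')(Function('C')(-5), Function('t')(2)))))), Rational(1, 2)) = Pow(Add(270228, Add(173484, Mul(-1, Mul(180, Add(Rational(-12, 5), Mul(-9, Pow(-5, -1), Pow(-6, -1))))))), Rational(1, 2)) = Pow(Add(270228, Add(173484, Mul(-1, Mul(180, Add(Rational(-12, 5), Mul(-9, Rational(-1, 5), Rational(-1, 6))))))), Rational(1, 2)) = Pow(Add(270228, Add(173484, Mul(-1, Mul(180, Add(Rational(-12, 5), Rational(-3, 10)))))), Rational(1, 2)) = Pow(Add(270228, Add(173484, Mul(-1, Mul(180, Rational(-27, 10))))), Rational(1, 2)) = Pow(Add(270228, Add(173484, Mul(-1, -486))), Rational(1, 2)) = Pow(Add(270228, Add(173484, 486)), Rational(1, 2)) = Pow(Add(270228, 173970), Rational(1, 2)) = Pow(444198, Rational(1, 2))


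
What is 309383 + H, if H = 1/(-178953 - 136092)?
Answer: 97469567234/315045 ≈ 3.0938e+5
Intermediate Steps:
H = -1/315045 (H = 1/(-315045) = -1/315045 ≈ -3.1742e-6)
309383 + H = 309383 - 1/315045 = 97469567234/315045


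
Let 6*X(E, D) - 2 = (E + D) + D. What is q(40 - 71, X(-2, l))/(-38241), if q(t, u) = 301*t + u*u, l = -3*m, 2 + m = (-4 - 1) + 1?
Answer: 9295/38241 ≈ 0.24306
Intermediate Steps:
m = -6 (m = -2 + ((-4 - 1) + 1) = -2 + (-5 + 1) = -2 - 4 = -6)
l = 18 (l = -3*(-6) = 18)
X(E, D) = 1/3 + D/3 + E/6 (X(E, D) = 1/3 + ((E + D) + D)/6 = 1/3 + ((D + E) + D)/6 = 1/3 + (E + 2*D)/6 = 1/3 + (D/3 + E/6) = 1/3 + D/3 + E/6)
q(t, u) = u**2 + 301*t (q(t, u) = 301*t + u**2 = u**2 + 301*t)
q(40 - 71, X(-2, l))/(-38241) = ((1/3 + (1/3)*18 + (1/6)*(-2))**2 + 301*(40 - 71))/(-38241) = ((1/3 + 6 - 1/3)**2 + 301*(-31))*(-1/38241) = (6**2 - 9331)*(-1/38241) = (36 - 9331)*(-1/38241) = -9295*(-1/38241) = 9295/38241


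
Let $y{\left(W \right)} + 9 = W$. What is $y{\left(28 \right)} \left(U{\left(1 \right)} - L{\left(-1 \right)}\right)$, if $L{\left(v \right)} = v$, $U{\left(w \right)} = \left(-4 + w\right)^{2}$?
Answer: $190$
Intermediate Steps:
$y{\left(W \right)} = -9 + W$
$y{\left(28 \right)} \left(U{\left(1 \right)} - L{\left(-1 \right)}\right) = \left(-9 + 28\right) \left(\left(-4 + 1\right)^{2} - -1\right) = 19 \left(\left(-3\right)^{2} + 1\right) = 19 \left(9 + 1\right) = 19 \cdot 10 = 190$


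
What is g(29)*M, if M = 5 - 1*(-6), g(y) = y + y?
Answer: 638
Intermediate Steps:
g(y) = 2*y
M = 11 (M = 5 + 6 = 11)
g(29)*M = (2*29)*11 = 58*11 = 638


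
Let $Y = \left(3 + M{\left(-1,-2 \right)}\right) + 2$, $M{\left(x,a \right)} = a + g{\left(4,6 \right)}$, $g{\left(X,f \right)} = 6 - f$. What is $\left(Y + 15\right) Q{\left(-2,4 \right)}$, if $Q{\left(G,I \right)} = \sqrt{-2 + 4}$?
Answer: $18 \sqrt{2} \approx 25.456$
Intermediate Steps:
$M{\left(x,a \right)} = a$ ($M{\left(x,a \right)} = a + \left(6 - 6\right) = a + 0 = a$)
$Q{\left(G,I \right)} = \sqrt{2}$
$Y = 3$ ($Y = \left(3 - 2\right) + 2 = 1 + 2 = 3$)
$\left(Y + 15\right) Q{\left(-2,4 \right)} = \left(3 + 15\right) \sqrt{2} = 18 \sqrt{2}$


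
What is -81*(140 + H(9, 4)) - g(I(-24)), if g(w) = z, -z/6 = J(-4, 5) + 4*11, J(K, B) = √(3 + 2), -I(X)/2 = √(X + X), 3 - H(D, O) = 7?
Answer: -10752 + 6*√5 ≈ -10739.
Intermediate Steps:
H(D, O) = -4 (H(D, O) = 3 - 1*7 = 3 - 7 = -4)
I(X) = -2*√2*√X (I(X) = -2*√(X + X) = -2*√2*√X)
J(K, B) = √5
z = -264 - 6*√5 (z = -6*(√5 + 4*11) = -6*(√5 + 44) = -6*(44 + √5) = -264 - 6*√5 ≈ -277.42)
g(w) = -264 - 6*√5
-81*(140 + H(9, 4)) - g(I(-24)) = -81*(140 - 4) - (-264 - 6*√5) = -81*136 + (264 + 6*√5) = -11016 + (264 + 6*√5) = -10752 + 6*√5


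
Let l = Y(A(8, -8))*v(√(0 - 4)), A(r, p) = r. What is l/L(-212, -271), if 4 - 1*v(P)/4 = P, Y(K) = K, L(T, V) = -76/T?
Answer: 6784/19 - 3392*I/19 ≈ 357.05 - 178.53*I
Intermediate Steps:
v(P) = 16 - 4*P
l = 128 - 64*I (l = 8*(16 - 4*√(0 - 4)) = 8*(16 - 8*I) = 128 - 64*I ≈ 128.0 - 64.0*I)
l/L(-212, -271) = (128 - 64*I)/((-76/(-212))) = (128 - 64*I)/((-76*(-1/212))) = (128 - 64*I)/(19/53) = (128 - 64*I)*(53/19) = 6784/19 - 3392*I/19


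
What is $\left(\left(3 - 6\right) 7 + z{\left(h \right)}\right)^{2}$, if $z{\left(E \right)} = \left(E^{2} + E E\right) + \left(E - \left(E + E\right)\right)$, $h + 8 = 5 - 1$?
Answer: $225$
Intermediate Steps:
$h = -4$ ($h = -8 + \left(5 - 1\right) = -8 + 4 = -4$)
$z{\left(E \right)} = - E + 2 E^{2}$ ($z{\left(E \right)} = \left(E^{2} + E^{2}\right) + \left(E - 2 E\right) = 2 E^{2} + \left(E - 2 E\right) = 2 E^{2} - E = - E + 2 E^{2}$)
$\left(\left(3 - 6\right) 7 + z{\left(h \right)}\right)^{2} = \left(\left(3 - 6\right) 7 - 4 \left(-1 + 2 \left(-4\right)\right)\right)^{2} = \left(\left(-3\right) 7 - 4 \left(-1 - 8\right)\right)^{2} = \left(-21 - -36\right)^{2} = \left(-21 + 36\right)^{2} = 15^{2} = 225$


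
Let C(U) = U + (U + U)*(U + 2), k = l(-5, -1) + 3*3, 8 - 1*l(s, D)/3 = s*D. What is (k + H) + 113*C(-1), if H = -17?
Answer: -338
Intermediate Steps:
l(s, D) = 24 - 3*D*s (l(s, D) = 24 - 3*s*D = 24 - 3*D*s)
k = 18 (k = (24 - 3*(-1)*(-5)) + 3*3 = (24 - 15) + 9 = 9 + 9 = 18)
C(U) = U + 2*U*(2 + U) (C(U) = U + (2*U)*(2 + U) = U + 2*U*(2 + U))
(k + H) + 113*C(-1) = (18 - 17) + 113*(-(5 + 2*(-1))) = 1 + 113*(-(5 - 2)) = 1 + 113*(-1*3) = 1 + 113*(-3) = 1 - 339 = -338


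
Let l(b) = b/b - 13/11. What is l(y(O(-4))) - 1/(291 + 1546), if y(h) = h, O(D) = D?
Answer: -335/1837 ≈ -0.18236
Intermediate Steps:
l(b) = -2/11 (l(b) = 1 - 13*1/11 = 1 - 13/11 = -2/11)
l(y(O(-4))) - 1/(291 + 1546) = -2/11 - 1/(291 + 1546) = -2/11 - 1/1837 = -335/1837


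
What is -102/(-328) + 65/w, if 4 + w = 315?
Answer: 26521/51004 ≈ 0.51998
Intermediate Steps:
w = 311 (w = -4 + 315 = 311)
-102/(-328) + 65/w = -102/(-328) + 65/311 = -102*(-1/328) + 65*(1/311) = 51/164 + 65/311 = 26521/51004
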